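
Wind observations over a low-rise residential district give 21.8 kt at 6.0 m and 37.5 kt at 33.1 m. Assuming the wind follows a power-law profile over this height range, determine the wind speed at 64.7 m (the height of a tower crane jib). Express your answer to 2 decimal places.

46.40 kt

First find α: α = ln(V₂/V₁)/ln(z₂/z₁) = ln(37.5/21.8)/ln(33.1/6.0) = 0.54243/1.70777 = 0.3176
Extrapolate from 33.1 m to 64.7 m: V₃ = 37.5 × (64.7/33.1)^0.3176 = 37.5 × 1.2372 = 46.3964 kt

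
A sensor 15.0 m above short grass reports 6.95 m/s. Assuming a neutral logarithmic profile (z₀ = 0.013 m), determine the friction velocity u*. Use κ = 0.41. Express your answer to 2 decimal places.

u* ≈ 0.40 m/s

Log law: V(z) = (u*/κ) · ln(z/z₀) ⇒ u* = κ · V / ln(z/z₀)
u* = 0.41 × 6.95 / ln(15.0/0.013) = 0.41 × 6.95 / 7.0509
   = 2.8495 / 7.0509 = 0.4041 m/s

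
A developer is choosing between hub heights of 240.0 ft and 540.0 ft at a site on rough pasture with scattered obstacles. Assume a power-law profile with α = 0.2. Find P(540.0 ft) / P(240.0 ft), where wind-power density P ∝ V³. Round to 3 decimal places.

Speed ratio: V_B/V_A = (z_B/z_A)^α = (540.0/240.0)^0.2 = (2.2500)^0.2 = 1.17608
Power-density ratio: P_B/P_A = (V_B/V_A)³ = (1.17608)³ = 1.62671

1.627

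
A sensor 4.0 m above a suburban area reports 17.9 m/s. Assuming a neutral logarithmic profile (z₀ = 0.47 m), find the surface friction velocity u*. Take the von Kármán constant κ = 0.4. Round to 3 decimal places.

u* ≈ 3.344 m/s

Log law: V(z) = (u*/κ) · ln(z/z₀) ⇒ u* = κ · V / ln(z/z₀)
u* = 0.4 × 17.9 / ln(4.0/0.47) = 0.4 × 17.9 / 2.1413
   = 7.1600 / 2.1413 = 3.3437 m/s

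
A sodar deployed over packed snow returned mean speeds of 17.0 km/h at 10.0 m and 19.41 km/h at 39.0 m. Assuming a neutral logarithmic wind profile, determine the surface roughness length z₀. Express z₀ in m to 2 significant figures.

z₀ ≈ 0.00068 m

Log law: V(z) ∝ ln(z/z₀). With r = V₁/V₂ = 17.0/19.41 = 0.87584,
r · ln(z₂/z₀) = ln(z₁/z₀) ⇒ ln z₀ = (ln z₁ − r·ln z₂)/(1 − r)
ln z₀ = (2.30259 − 0.87584×3.66356) / 0.12416 = -7.2977
z₀ = exp(-7.2977) = 0.0006771 m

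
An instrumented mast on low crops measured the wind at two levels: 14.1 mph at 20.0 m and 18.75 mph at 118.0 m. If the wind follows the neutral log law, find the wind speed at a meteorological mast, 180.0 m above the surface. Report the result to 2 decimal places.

19.86 mph

Log law: V ∝ ln(z/z₀). From the pair, with r = V₁/V₂ = 0.75200,
ln z₀ = (ln z₁ − r·ln z₂)/(1 − r) = (2.9957 − 0.75200×4.7707)/0.24800 = -2.3864 → z₀ = 0.09196 m
V₃ = V₁ · ln(z₃/z₀)/ln(z₁/z₀) = 14.1 × 7.5793/5.3821 = 19.8563 mph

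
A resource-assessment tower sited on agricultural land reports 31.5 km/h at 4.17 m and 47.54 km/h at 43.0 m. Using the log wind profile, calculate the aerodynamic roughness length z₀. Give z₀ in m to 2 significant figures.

Log law: V(z) ∝ ln(z/z₀). With r = V₁/V₂ = 31.5/47.54 = 0.66260,
r · ln(z₂/z₀) = ln(z₁/z₀) ⇒ ln z₀ = (ln z₁ − r·ln z₂)/(1 − r)
ln z₀ = (1.42792 − 0.66260×3.76120) / 0.33740 = -3.1543
z₀ = exp(-3.1543) = 0.04267 m

z₀ ≈ 0.043 m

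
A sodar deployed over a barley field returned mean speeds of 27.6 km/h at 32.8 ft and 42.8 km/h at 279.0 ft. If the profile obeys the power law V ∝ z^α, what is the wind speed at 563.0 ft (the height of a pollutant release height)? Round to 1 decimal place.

First find α: α = ln(V₂/V₁)/ln(z₂/z₁) = ln(42.8/27.6)/ln(279.0/32.8) = 0.43872/2.14078 = 0.2049
Extrapolate from 279.0 ft to 563.0 ft: V₃ = 42.8 × (563.0/279.0)^0.2049 = 42.8 × 1.1547 = 49.4230 km/h

49.4 km/h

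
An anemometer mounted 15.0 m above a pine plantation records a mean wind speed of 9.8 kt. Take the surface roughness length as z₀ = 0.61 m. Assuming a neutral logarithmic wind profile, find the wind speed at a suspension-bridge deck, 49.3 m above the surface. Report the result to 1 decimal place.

13.4 kt

Log law: V(z) ∝ ln(z/z₀), so V₂/V₁ = ln(z₂/z₀) / ln(z₁/z₀).
ln(49.3/0.61) = 4.3922, ln(15.0/0.61) = 3.2023
V₂ = 9.8 × 4.3922/3.2023 = 9.8 × 1.3716 = 13.4413 kt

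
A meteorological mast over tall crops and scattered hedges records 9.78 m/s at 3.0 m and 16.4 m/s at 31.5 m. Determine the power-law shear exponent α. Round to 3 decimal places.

α ≈ 0.220

Power law: V₂/V₁ = (z₂/z₁)^α ⇒ α = ln(V₂/V₁) / ln(z₂/z₁)
α = ln(16.4/9.78) / ln(31.5/3.0) = ln(1.6769) / ln(10.5000)
  = 0.51694 / 2.35138 = 0.21985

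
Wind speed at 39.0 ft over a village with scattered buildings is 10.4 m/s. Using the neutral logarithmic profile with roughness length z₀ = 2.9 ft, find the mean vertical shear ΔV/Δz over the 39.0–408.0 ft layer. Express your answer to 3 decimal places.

0.025 m/s/ft

Log law: V₂ = V₁ · ln(z₂/z₀)/ln(z₁/z₀) = 10.4 × 4.9466/2.5989 = 19.7950 m/s
ΔV/Δz = (19.7950 − 10.4)/(408.0 − 39.0) = 9.3950/369.0000 = 0.02546 m/s/ft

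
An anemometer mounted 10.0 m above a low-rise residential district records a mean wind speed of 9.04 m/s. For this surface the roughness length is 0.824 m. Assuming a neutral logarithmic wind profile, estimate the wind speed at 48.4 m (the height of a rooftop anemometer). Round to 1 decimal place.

14.8 m/s

Log law: V(z) ∝ ln(z/z₀), so V₂/V₁ = ln(z₂/z₀) / ln(z₁/z₀).
ln(48.4/0.824) = 4.0731, ln(10.0/0.824) = 2.4962
V₂ = 9.04 × 4.0731/2.4962 = 9.04 × 1.6317 = 14.7509 m/s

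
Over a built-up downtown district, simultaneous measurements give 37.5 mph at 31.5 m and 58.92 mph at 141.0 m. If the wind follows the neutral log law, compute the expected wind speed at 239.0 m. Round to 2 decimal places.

66.46 mph

Log law: V ∝ ln(z/z₀). From the pair, with r = V₁/V₂ = 0.63646,
ln z₀ = (ln z₁ − r·ln z₂)/(1 − r) = (3.4500 − 0.63646×4.9488)/0.36354 = 0.8261 → z₀ = 2.284 m
V₃ = V₁ · ln(z₃/z₀)/ln(z₁/z₀) = 37.5 × 4.6504/2.6239 = 66.4618 mph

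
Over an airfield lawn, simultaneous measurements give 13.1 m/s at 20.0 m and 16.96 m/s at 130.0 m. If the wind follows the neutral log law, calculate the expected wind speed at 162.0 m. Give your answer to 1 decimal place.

Log law: V ∝ ln(z/z₀). From the pair, with r = V₁/V₂ = 0.77241,
ln z₀ = (ln z₁ − r·ln z₂)/(1 − r) = (2.9957 − 0.77241×4.8675)/0.22759 = -3.3568 → z₀ = 0.03485 m
V₃ = V₁ · ln(z₃/z₀)/ln(z₁/z₀) = 13.1 × 8.4444/6.3525 = 17.4138 m/s

17.4 m/s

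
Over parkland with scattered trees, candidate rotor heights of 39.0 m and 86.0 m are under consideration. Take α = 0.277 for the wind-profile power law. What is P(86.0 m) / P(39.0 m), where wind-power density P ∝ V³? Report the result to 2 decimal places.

1.93

Speed ratio: V_B/V_A = (z_B/z_A)^α = (86.0/39.0)^0.277 = (2.2051)^0.277 = 1.24489
Power-density ratio: P_B/P_A = (V_B/V_A)³ = (1.24489)³ = 1.92927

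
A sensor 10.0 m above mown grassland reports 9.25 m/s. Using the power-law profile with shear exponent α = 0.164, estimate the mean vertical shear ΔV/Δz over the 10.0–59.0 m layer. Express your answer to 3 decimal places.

0.064 m/s/m

Power law: V₂ = V₁ · (z₂/z₁)^α = 9.25 × (5.9000)^0.164 = 12.3755 m/s
ΔV/Δz = (12.3755 − 9.25)/(59.0 − 10.0) = 3.1255/49.0000 = 0.06378 m/s/m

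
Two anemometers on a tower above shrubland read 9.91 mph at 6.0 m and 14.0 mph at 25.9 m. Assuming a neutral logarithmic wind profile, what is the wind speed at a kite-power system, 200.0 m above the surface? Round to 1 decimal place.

Log law: V ∝ ln(z/z₀). From the pair, with r = V₁/V₂ = 0.70786,
ln z₀ = (ln z₁ − r·ln z₂)/(1 − r) = (1.7918 − 0.70786×3.2542)/0.29214 = -1.7518 → z₀ = 0.1735 m
V₃ = V₁ · ln(z₃/z₀)/ln(z₁/z₀) = 9.91 × 7.0501/3.5436 = 19.7165 mph

19.7 mph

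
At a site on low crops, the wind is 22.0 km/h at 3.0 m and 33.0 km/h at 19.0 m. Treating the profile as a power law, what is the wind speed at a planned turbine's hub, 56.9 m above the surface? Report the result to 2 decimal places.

41.99 km/h

First find α: α = ln(V₂/V₁)/ln(z₂/z₁) = ln(33.0/22.0)/ln(19.0/3.0) = 0.40547/1.84583 = 0.2197
Extrapolate from 19.0 m to 56.9 m: V₃ = 33.0 × (56.9/19.0)^0.2197 = 33.0 × 1.2724 = 41.9908 km/h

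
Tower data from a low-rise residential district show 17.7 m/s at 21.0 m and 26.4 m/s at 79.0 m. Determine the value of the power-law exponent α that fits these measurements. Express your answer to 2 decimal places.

α ≈ 0.30

Power law: V₂/V₁ = (z₂/z₁)^α ⇒ α = ln(V₂/V₁) / ln(z₂/z₁)
α = ln(26.4/17.7) / ln(79.0/21.0) = ln(1.4915) / ln(3.7619)
  = 0.39980 / 1.32493 = 0.30175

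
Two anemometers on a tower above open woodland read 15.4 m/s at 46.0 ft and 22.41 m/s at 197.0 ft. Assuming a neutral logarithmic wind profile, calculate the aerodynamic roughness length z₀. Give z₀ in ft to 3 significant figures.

z₀ ≈ 1.88 ft

Log law: V(z) ∝ ln(z/z₀). With r = V₁/V₂ = 15.4/22.41 = 0.68719,
r · ln(z₂/z₀) = ln(z₁/z₀) ⇒ ln z₀ = (ln z₁ − r·ln z₂)/(1 − r)
ln z₀ = (3.82864 − 0.68719×5.28320) / 0.31281 = 0.6332
z₀ = exp(0.6332) = 1.884 ft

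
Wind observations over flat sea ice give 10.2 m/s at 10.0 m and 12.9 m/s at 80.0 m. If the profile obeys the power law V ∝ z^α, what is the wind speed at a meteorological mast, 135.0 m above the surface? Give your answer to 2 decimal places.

13.69 m/s

First find α: α = ln(V₂/V₁)/ln(z₂/z₁) = ln(12.9/10.2)/ln(80.0/10.0) = 0.23484/2.07944 = 0.1129
Extrapolate from 80.0 m to 135.0 m: V₃ = 12.9 × (135.0/80.0)^0.1129 = 12.9 × 1.0609 = 13.6853 m/s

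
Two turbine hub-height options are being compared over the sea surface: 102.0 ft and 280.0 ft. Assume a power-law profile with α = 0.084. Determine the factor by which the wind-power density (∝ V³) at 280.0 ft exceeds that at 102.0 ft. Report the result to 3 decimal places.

1.290

Speed ratio: V_B/V_A = (z_B/z_A)^α = (280.0/102.0)^0.084 = (2.7451)^0.084 = 1.08853
Power-density ratio: P_B/P_A = (V_B/V_A)³ = (1.08853)³ = 1.28978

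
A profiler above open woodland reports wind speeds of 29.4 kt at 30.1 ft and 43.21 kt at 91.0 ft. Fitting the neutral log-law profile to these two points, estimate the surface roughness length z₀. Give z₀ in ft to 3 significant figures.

z₀ ≈ 2.86 ft

Log law: V(z) ∝ ln(z/z₀). With r = V₁/V₂ = 29.4/43.21 = 0.68040,
r · ln(z₂/z₀) = ln(z₁/z₀) ⇒ ln z₀ = (ln z₁ − r·ln z₂)/(1 − r)
ln z₀ = (3.40453 − 0.68040×4.51086) / 0.31960 = 1.0493
z₀ = exp(1.0493) = 2.856 ft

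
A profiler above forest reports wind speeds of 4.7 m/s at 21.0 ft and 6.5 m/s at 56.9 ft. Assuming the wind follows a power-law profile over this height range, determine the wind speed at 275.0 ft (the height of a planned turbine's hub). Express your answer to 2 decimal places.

First find α: α = ln(V₂/V₁)/ln(z₂/z₁) = ln(6.5/4.7)/ln(56.9/21.0) = 0.32424/0.99677 = 0.3253
Extrapolate from 56.9 ft to 275.0 ft: V₃ = 6.5 × (275.0/56.9)^0.3253 = 6.5 × 1.6694 = 10.8513 m/s

10.85 m/s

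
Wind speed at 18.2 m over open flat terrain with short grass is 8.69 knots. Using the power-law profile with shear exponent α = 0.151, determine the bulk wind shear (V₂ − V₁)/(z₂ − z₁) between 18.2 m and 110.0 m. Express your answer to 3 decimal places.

Power law: V₂ = V₁ · (z₂/z₁)^α = 8.69 × (6.0440)^0.151 = 11.4025 knots
ΔV/Δz = (11.4025 − 8.69)/(110.0 − 18.2) = 2.7125/91.8000 = 0.02955 knots/m

0.030 knots/m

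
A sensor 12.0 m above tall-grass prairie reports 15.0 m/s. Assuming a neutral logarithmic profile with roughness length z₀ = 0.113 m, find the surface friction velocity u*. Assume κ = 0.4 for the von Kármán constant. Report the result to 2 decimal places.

Log law: V(z) = (u*/κ) · ln(z/z₀) ⇒ u* = κ · V / ln(z/z₀)
u* = 0.4 × 15.0 / ln(12.0/0.113) = 0.4 × 15.0 / 4.6653
   = 6.0000 / 4.6653 = 1.2861 m/s

u* ≈ 1.29 m/s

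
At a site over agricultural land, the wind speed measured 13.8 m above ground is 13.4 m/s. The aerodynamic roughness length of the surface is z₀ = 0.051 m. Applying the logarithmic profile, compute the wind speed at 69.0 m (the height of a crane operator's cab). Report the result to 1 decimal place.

Log law: V(z) ∝ ln(z/z₀), so V₂/V₁ = ln(z₂/z₀) / ln(z₁/z₀).
ln(69.0/0.051) = 7.2100, ln(13.8/0.051) = 5.6006
V₂ = 13.4 × 7.2100/5.6006 = 13.4 × 1.2874 = 17.2507 m/s

17.3 m/s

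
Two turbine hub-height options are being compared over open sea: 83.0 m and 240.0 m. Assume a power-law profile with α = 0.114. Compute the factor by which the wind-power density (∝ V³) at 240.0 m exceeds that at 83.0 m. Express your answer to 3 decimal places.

Speed ratio: V_B/V_A = (z_B/z_A)^α = (240.0/83.0)^0.114 = (2.8916)^0.114 = 1.12868
Power-density ratio: P_B/P_A = (V_B/V_A)³ = (1.12868)³ = 1.43783

1.438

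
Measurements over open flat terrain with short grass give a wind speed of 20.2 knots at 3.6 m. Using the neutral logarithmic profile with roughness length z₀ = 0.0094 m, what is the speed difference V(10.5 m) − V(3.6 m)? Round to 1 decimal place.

Log law: V₂ = V₁ · ln(z₂/z₀)/ln(z₁/z₀) = 20.2 × 7.0184/5.9480 = 23.8353 knots
ΔV = 23.8353 − 20.2 = 3.6353 knots

3.6 knots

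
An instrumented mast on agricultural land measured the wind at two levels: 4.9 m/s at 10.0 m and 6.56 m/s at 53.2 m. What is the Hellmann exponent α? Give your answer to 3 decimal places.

α ≈ 0.175

Power law: V₂/V₁ = (z₂/z₁)^α ⇒ α = ln(V₂/V₁) / ln(z₂/z₁)
α = ln(6.56/4.9) / ln(53.2/10.0) = ln(1.3388) / ln(5.3200)
  = 0.29176 / 1.67147 = 0.17455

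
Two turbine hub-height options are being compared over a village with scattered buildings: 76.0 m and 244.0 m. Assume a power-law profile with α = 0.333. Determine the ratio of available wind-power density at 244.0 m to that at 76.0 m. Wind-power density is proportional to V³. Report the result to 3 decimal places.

Speed ratio: V_B/V_A = (z_B/z_A)^α = (244.0/76.0)^0.333 = (3.2105)^0.333 = 1.47465
Power-density ratio: P_B/P_A = (V_B/V_A)³ = (1.47465)³ = 3.20678

3.207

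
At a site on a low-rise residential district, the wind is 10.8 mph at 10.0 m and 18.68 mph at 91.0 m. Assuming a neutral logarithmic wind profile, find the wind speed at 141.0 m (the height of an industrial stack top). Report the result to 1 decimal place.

20.2 mph

Log law: V ∝ ln(z/z₀). From the pair, with r = V₁/V₂ = 0.57816,
ln z₀ = (ln z₁ − r·ln z₂)/(1 − r) = (2.3026 − 0.57816×4.5109)/0.42184 = -0.7240 → z₀ = 0.4848 m
V₃ = V₁ · ln(z₃/z₀)/ln(z₁/z₀) = 10.8 × 5.6727/3.0266 = 20.2426 mph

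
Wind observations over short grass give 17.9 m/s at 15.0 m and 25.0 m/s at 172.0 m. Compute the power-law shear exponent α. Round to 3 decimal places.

Power law: V₂/V₁ = (z₂/z₁)^α ⇒ α = ln(V₂/V₁) / ln(z₂/z₁)
α = ln(25.0/17.9) / ln(172.0/15.0) = ln(1.3966) / ln(11.4667)
  = 0.33408 / 2.43944 = 0.13695

α ≈ 0.137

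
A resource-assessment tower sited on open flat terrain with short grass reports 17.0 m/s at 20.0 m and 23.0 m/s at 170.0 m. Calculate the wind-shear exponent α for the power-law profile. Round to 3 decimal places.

α ≈ 0.141

Power law: V₂/V₁ = (z₂/z₁)^α ⇒ α = ln(V₂/V₁) / ln(z₂/z₁)
α = ln(23.0/17.0) / ln(170.0/20.0) = ln(1.3529) / ln(8.5000)
  = 0.30228 / 2.14007 = 0.14125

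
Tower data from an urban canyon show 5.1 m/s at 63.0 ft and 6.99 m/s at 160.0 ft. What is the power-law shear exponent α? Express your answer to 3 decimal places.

α ≈ 0.338

Power law: V₂/V₁ = (z₂/z₁)^α ⇒ α = ln(V₂/V₁) / ln(z₂/z₁)
α = ln(6.99/5.1) / ln(160.0/63.0) = ln(1.3706) / ln(2.5397)
  = 0.31524 / 0.93204 = 0.33823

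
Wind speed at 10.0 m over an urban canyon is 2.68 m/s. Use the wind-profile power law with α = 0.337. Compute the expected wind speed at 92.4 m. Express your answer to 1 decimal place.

Power-law profile: V₂ = V₁ · (z₂/z₁)^α
V₂ = 2.68 × (92.4/10.0)^0.337 = 2.68 × (9.2400)^0.337
    = 2.68 × 2.1156 = 5.6698 m/s

5.7 m/s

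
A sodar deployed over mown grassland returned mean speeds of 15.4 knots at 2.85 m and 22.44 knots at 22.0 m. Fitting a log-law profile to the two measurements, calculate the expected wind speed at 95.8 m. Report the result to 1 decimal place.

27.5 knots

Log law: V ∝ ln(z/z₀). From the pair, with r = V₁/V₂ = 0.68627,
ln z₀ = (ln z₁ − r·ln z₂)/(1 − r) = (1.0473 − 0.68627×3.0910)/0.31373 = -3.4233 → z₀ = 0.03260 m
V₃ = V₁ · ln(z₃/z₀)/ln(z₁/z₀) = 15.4 × 7.9856/4.4706 = 27.5079 knots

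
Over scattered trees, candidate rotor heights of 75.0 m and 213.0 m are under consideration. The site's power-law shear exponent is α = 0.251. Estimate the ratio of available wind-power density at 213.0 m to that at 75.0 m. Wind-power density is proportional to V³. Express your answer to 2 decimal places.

2.19

Speed ratio: V_B/V_A = (z_B/z_A)^α = (213.0/75.0)^0.251 = (2.8400)^0.251 = 1.29952
Power-density ratio: P_B/P_A = (V_B/V_A)³ = (1.29952)³ = 2.19457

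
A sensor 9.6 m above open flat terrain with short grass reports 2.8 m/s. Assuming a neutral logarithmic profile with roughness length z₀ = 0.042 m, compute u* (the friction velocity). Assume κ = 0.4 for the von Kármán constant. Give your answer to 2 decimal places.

u* ≈ 0.21 m/s

Log law: V(z) = (u*/κ) · ln(z/z₀) ⇒ u* = κ · V / ln(z/z₀)
u* = 0.4 × 2.8 / ln(9.6/0.042) = 0.4 × 2.8 / 5.4318
   = 1.1200 / 5.4318 = 0.2062 m/s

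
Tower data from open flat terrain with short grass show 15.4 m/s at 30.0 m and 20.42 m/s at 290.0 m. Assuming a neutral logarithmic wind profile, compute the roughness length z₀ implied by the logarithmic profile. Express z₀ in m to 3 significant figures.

Log law: V(z) ∝ ln(z/z₀). With r = V₁/V₂ = 15.4/20.42 = 0.75416,
r · ln(z₂/z₀) = ln(z₁/z₀) ⇒ ln z₀ = (ln z₁ − r·ln z₂)/(1 − r)
ln z₀ = (3.40120 − 0.75416×5.66988) / 0.24584 = -3.5585
z₀ = exp(-3.5585) = 0.02848 m

z₀ ≈ 0.0285 m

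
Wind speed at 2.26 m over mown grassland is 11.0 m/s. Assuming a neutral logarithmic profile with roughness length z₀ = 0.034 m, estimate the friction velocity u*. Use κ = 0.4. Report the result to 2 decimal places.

Log law: V(z) = (u*/κ) · ln(z/z₀) ⇒ u* = κ · V / ln(z/z₀)
u* = 0.4 × 11.0 / ln(2.26/0.034) = 0.4 × 11.0 / 4.1968
   = 4.4000 / 4.1968 = 1.0484 m/s

u* ≈ 1.05 m/s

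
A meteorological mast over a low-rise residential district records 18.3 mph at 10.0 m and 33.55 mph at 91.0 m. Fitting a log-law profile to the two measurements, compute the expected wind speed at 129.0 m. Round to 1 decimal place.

36.0 mph

Log law: V ∝ ln(z/z₀). From the pair, with r = V₁/V₂ = 0.54545,
ln z₀ = (ln z₁ − r·ln z₂)/(1 − r) = (2.3026 − 0.54545×4.5109)/0.45455 = -0.3473 → z₀ = 0.7066 m
V₃ = V₁ · ln(z₃/z₀)/ln(z₁/z₀) = 18.3 × 5.2072/2.6499 = 35.9598 mph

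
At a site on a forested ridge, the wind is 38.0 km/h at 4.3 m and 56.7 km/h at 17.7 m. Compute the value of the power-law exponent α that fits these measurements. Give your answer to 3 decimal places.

α ≈ 0.283

Power law: V₂/V₁ = (z₂/z₁)^α ⇒ α = ln(V₂/V₁) / ln(z₂/z₁)
α = ln(56.7/38.0) / ln(17.7/4.3) = ln(1.4921) / ln(4.1163)
  = 0.40019 / 1.41495 = 0.28283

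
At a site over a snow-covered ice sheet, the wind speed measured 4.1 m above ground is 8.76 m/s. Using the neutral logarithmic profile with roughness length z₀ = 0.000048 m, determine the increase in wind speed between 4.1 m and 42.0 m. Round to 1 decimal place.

Log law: V₂ = V₁ · ln(z₂/z₀)/ln(z₁/z₀) = 8.76 × 13.6820/11.3553 = 10.5549 m/s
ΔV = 10.5549 − 8.76 = 1.7949 m/s

1.8 m/s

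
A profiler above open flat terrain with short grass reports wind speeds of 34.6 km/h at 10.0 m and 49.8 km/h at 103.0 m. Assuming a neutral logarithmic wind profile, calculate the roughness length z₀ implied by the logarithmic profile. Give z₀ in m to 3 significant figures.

z₀ ≈ 0.0495 m

Log law: V(z) ∝ ln(z/z₀). With r = V₁/V₂ = 34.6/49.8 = 0.69478,
r · ln(z₂/z₀) = ln(z₁/z₀) ⇒ ln z₀ = (ln z₁ − r·ln z₂)/(1 − r)
ln z₀ = (2.30259 − 0.69478×4.63473) / 0.30522 = -3.0061
z₀ = exp(-3.0061) = 0.04948 m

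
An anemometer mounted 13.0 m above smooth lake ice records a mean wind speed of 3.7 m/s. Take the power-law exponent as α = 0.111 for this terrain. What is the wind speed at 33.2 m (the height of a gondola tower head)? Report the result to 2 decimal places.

Power-law profile: V₂ = V₁ · (z₂/z₁)^α
V₂ = 3.7 × (33.2/13.0)^0.111 = 3.7 × (2.5538)^0.111
    = 3.7 × 1.1097 = 4.1058 m/s

4.11 m/s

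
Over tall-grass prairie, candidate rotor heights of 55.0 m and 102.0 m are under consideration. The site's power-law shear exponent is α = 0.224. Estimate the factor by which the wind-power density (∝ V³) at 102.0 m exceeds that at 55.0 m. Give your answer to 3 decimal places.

Speed ratio: V_B/V_A = (z_B/z_A)^α = (102.0/55.0)^0.224 = (1.8545)^0.224 = 1.14838
Power-density ratio: P_B/P_A = (V_B/V_A)³ = (1.14838)³ = 1.51445

1.514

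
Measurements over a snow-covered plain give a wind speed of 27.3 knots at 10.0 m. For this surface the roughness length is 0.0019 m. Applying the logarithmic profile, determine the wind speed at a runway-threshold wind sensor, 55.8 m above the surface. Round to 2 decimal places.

Log law: V(z) ∝ ln(z/z₀), so V₂/V₁ = ln(z₂/z₀) / ln(z₁/z₀).
ln(55.8/0.0019) = 10.2877, ln(10.0/0.0019) = 8.5685
V₂ = 27.3 × 10.2877/8.5685 = 27.3 × 1.2006 = 32.7775 knots

32.78 knots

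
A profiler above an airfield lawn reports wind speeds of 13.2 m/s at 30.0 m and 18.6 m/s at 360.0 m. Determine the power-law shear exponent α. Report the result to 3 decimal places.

Power law: V₂/V₁ = (z₂/z₁)^α ⇒ α = ln(V₂/V₁) / ln(z₂/z₁)
α = ln(18.6/13.2) / ln(360.0/30.0) = ln(1.4091) / ln(12.0000)
  = 0.34294 / 2.48491 = 0.13801

α ≈ 0.138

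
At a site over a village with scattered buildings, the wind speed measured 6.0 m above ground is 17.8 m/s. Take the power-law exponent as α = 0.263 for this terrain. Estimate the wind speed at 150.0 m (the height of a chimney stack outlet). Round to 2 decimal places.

41.50 m/s

Power-law profile: V₂ = V₁ · (z₂/z₁)^α
V₂ = 17.8 × (150.0/6.0)^0.263 = 17.8 × (25.0000)^0.263
    = 17.8 × 2.3316 = 41.5029 m/s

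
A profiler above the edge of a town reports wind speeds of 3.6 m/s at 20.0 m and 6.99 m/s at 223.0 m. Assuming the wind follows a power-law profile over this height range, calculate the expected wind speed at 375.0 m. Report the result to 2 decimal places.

First find α: α = ln(V₂/V₁)/ln(z₂/z₁) = ln(6.99/3.6)/ln(223.0/20.0) = 0.66355/2.41144 = 0.2752
Extrapolate from 223.0 m to 375.0 m: V₃ = 6.99 × (375.0/223.0)^0.2752 = 6.99 × 1.1538 = 8.0647 m/s

8.06 m/s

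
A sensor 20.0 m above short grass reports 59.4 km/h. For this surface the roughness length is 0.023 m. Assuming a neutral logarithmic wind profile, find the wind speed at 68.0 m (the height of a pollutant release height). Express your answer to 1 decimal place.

70.1 km/h

Log law: V(z) ∝ ln(z/z₀), so V₂/V₁ = ln(z₂/z₀) / ln(z₁/z₀).
ln(68.0/0.023) = 7.9918, ln(20.0/0.023) = 6.7680
V₂ = 59.4 × 7.9918/6.7680 = 59.4 × 1.1808 = 70.1406 km/h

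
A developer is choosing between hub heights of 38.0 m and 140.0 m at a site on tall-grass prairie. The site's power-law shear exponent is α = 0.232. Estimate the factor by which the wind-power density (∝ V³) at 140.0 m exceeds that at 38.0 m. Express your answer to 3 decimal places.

Speed ratio: V_B/V_A = (z_B/z_A)^α = (140.0/38.0)^0.232 = (3.6842)^0.232 = 1.35329
Power-density ratio: P_B/P_A = (V_B/V_A)³ = (1.35329)³ = 2.47842

2.478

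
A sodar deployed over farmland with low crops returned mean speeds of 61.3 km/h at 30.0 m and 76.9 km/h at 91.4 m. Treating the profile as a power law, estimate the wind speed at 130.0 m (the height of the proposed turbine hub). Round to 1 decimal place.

First find α: α = ln(V₂/V₁)/ln(z₂/z₁) = ln(76.9/61.3)/ln(91.4/30.0) = 0.22673/1.11405 = 0.2035
Extrapolate from 91.4 m to 130.0 m: V₃ = 76.9 × (130.0/91.4)^0.2035 = 76.9 × 1.0743 = 82.6159 km/h

82.6 km/h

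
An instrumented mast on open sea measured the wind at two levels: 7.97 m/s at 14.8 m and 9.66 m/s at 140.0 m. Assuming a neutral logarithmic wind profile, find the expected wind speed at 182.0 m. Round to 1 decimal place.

Log law: V ∝ ln(z/z₀). From the pair, with r = V₁/V₂ = 0.82505,
ln z₀ = (ln z₁ − r·ln z₂)/(1 − r) = (2.6946 − 0.82505×4.9416)/0.17495 = -7.9022 → z₀ = 0.0003699 m
V₃ = V₁ · ln(z₃/z₀)/ln(z₁/z₀) = 7.97 × 13.1063/10.5969 = 9.8573 m/s

9.9 m/s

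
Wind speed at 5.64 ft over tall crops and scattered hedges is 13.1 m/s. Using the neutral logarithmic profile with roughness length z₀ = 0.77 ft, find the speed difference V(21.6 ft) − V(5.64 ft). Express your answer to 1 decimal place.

Log law: V₂ = V₁ · ln(z₂/z₀)/ln(z₁/z₀) = 13.1 × 3.3341/1.9912 = 21.9341 m/s
ΔV = 21.9341 − 13.1 = 8.8341 m/s

8.8 m/s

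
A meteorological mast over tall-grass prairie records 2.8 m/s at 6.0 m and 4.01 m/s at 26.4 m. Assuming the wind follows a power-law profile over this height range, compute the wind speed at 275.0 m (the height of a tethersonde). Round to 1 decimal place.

First find α: α = ln(V₂/V₁)/ln(z₂/z₁) = ln(4.01/2.8)/ln(26.4/6.0) = 0.35917/1.48160 = 0.2424
Extrapolate from 26.4 m to 275.0 m: V₃ = 4.01 × (275.0/26.4)^0.2424 = 4.01 × 1.7649 = 7.0772 m/s

7.1 m/s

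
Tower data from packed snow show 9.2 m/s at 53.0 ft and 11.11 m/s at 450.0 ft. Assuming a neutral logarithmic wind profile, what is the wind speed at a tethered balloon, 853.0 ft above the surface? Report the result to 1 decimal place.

11.7 m/s

Log law: V ∝ ln(z/z₀). From the pair, with r = V₁/V₂ = 0.82808,
ln z₀ = (ln z₁ − r·ln z₂)/(1 − r) = (3.9703 − 0.82808×6.1092)/0.17192 = -6.3325 → z₀ = 0.001778 ft
V₃ = V₁ · ln(z₃/z₀)/ln(z₁/z₀) = 9.2 × 13.0813/10.3028 = 11.6811 m/s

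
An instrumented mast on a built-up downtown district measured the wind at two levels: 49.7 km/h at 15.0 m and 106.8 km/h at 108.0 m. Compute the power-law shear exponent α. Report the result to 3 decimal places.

Power law: V₂/V₁ = (z₂/z₁)^α ⇒ α = ln(V₂/V₁) / ln(z₂/z₁)
α = ln(106.8/49.7) / ln(108.0/15.0) = ln(2.1489) / ln(7.2000)
  = 0.76495 / 1.97408 = 0.38750

α ≈ 0.387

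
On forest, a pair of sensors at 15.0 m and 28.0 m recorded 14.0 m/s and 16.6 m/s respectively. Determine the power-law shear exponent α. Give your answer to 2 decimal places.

α ≈ 0.27

Power law: V₂/V₁ = (z₂/z₁)^α ⇒ α = ln(V₂/V₁) / ln(z₂/z₁)
α = ln(16.6/14.0) / ln(28.0/15.0) = ln(1.1857) / ln(1.8667)
  = 0.17035 / 0.62415 = 0.27292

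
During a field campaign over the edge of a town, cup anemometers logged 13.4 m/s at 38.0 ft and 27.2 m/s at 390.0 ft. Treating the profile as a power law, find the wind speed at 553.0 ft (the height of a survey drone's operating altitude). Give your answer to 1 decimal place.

First find α: α = ln(V₂/V₁)/ln(z₂/z₁) = ln(27.2/13.4)/ln(390.0/38.0) = 0.70796/2.32856 = 0.3040
Extrapolate from 390.0 ft to 553.0 ft: V₃ = 27.2 × (553.0/390.0)^0.3040 = 27.2 × 1.1120 = 30.2468 m/s

30.2 m/s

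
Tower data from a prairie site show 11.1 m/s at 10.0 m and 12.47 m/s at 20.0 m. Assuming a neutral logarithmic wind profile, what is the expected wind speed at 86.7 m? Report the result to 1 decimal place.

15.4 m/s

Log law: V ∝ ln(z/z₀). From the pair, with r = V₁/V₂ = 0.89014,
ln z₀ = (ln z₁ − r·ln z₂)/(1 − r) = (2.3026 − 0.89014×2.9957)/0.10986 = -3.3134 → z₀ = 0.03639 m
V₃ = V₁ · ln(z₃/z₀)/ln(z₁/z₀) = 11.1 × 7.7759/5.6160 = 15.3690 m/s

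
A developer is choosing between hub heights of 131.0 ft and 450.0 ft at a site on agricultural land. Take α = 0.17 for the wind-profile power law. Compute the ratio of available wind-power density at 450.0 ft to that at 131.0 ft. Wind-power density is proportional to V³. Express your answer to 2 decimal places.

1.88

Speed ratio: V_B/V_A = (z_B/z_A)^α = (450.0/131.0)^0.17 = (3.4351)^0.17 = 1.23342
Power-density ratio: P_B/P_A = (V_B/V_A)³ = (1.23342)³ = 1.87642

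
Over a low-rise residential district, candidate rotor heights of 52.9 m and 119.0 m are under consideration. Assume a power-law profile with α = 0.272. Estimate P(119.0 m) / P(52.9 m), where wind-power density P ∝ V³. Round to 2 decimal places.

1.94

Speed ratio: V_B/V_A = (z_B/z_A)^α = (119.0/52.9)^0.272 = (2.2495)^0.272 = 1.24672
Power-density ratio: P_B/P_A = (V_B/V_A)³ = (1.24672)³ = 1.93779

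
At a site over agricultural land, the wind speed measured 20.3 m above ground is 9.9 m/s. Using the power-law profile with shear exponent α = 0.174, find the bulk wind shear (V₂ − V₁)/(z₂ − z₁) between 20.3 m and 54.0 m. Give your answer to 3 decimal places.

Power law: V₂ = V₁ · (z₂/z₁)^α = 9.9 × (2.6601)^0.174 = 11.7373 m/s
ΔV/Δz = (11.7373 − 9.9)/(54.0 − 20.3) = 1.8373/33.7000 = 0.05452 m/s/m

0.055 m/s/m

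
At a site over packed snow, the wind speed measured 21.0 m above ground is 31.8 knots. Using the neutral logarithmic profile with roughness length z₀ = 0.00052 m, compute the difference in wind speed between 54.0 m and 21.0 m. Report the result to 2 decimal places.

Log law: V₂ = V₁ · ln(z₂/z₀)/ln(z₁/z₀) = 31.8 × 11.5507/10.6062 = 34.6317 knots
ΔV = 34.6317 − 31.8 = 2.8317 knots

2.83 knots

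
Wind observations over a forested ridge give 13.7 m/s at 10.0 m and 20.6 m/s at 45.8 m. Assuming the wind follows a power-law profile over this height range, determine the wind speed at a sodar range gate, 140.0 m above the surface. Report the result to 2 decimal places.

27.79 m/s

First find α: α = ln(V₂/V₁)/ln(z₂/z₁) = ln(20.6/13.7)/ln(45.8/10.0) = 0.40790/1.52170 = 0.2681
Extrapolate from 45.8 m to 140.0 m: V₃ = 20.6 × (140.0/45.8)^0.2681 = 20.6 × 1.3492 = 27.7935 m/s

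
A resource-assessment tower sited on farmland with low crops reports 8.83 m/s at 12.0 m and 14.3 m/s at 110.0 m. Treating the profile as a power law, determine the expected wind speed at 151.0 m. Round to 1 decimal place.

15.3 m/s

First find α: α = ln(V₂/V₁)/ln(z₂/z₁) = ln(14.3/8.83)/ln(110.0/12.0) = 0.48210/2.21557 = 0.2176
Extrapolate from 110.0 m to 151.0 m: V₃ = 14.3 × (151.0/110.0)^0.2176 = 14.3 × 1.0714 = 15.3205 m/s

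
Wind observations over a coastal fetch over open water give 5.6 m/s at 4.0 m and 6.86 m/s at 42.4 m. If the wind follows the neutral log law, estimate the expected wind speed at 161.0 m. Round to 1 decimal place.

Log law: V ∝ ln(z/z₀). From the pair, with r = V₁/V₂ = 0.81633,
ln z₀ = (ln z₁ − r·ln z₂)/(1 − r) = (1.3863 − 0.81633×3.7471)/0.18367 = -9.1064 → z₀ = 0.0001110 m
V₃ = V₁ · ln(z₃/z₀)/ln(z₁/z₀) = 5.6 × 14.1878/10.4927 = 7.5721 m/s

7.6 m/s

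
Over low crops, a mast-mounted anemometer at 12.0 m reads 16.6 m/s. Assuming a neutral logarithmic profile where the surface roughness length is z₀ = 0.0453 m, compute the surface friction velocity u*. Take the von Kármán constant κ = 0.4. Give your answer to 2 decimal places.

Log law: V(z) = (u*/κ) · ln(z/z₀) ⇒ u* = κ · V / ln(z/z₀)
u* = 0.4 × 16.6 / ln(12.0/0.0453) = 0.4 × 16.6 / 5.5794
   = 6.6400 / 5.5794 = 1.1901 m/s

u* ≈ 1.19 m/s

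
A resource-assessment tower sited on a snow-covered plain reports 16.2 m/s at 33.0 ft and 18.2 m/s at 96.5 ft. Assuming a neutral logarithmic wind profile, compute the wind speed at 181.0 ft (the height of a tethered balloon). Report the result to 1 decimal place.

Log law: V ∝ ln(z/z₀). From the pair, with r = V₁/V₂ = 0.89011,
ln z₀ = (ln z₁ − r·ln z₂)/(1 − r) = (3.4965 − 0.89011×4.5695)/0.10989 = -5.1951 → z₀ = 0.005544 ft
V₃ = V₁ · ln(z₃/z₀)/ln(z₁/z₀) = 16.2 × 10.3936/8.6916 = 19.3723 m/s

19.4 m/s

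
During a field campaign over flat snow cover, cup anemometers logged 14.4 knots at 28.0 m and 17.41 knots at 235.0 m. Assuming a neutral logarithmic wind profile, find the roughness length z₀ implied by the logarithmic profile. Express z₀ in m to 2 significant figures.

z₀ ≈ 0.0011 m

Log law: V(z) ∝ ln(z/z₀). With r = V₁/V₂ = 14.4/17.41 = 0.82711,
r · ln(z₂/z₀) = ln(z₁/z₀) ⇒ ln z₀ = (ln z₁ − r·ln z₂)/(1 − r)
ln z₀ = (3.33220 − 0.82711×5.45959) / 0.17289 = -6.8453
z₀ = exp(-6.8453) = 0.001064 m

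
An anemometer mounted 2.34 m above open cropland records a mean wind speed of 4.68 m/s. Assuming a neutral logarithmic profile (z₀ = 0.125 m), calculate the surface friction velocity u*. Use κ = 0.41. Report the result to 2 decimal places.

Log law: V(z) = (u*/κ) · ln(z/z₀) ⇒ u* = κ · V / ln(z/z₀)
u* = 0.41 × 4.68 / ln(2.34/0.125) = 0.41 × 4.68 / 2.9296
   = 1.9188 / 2.9296 = 0.6550 m/s

u* ≈ 0.65 m/s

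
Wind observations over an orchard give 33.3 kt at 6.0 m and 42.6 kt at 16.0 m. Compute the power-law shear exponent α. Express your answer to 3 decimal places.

Power law: V₂/V₁ = (z₂/z₁)^α ⇒ α = ln(V₂/V₁) / ln(z₂/z₁)
α = ln(42.6/33.3) / ln(16.0/6.0) = ln(1.2793) / ln(2.6667)
  = 0.24630 / 0.98083 = 0.25111

α ≈ 0.251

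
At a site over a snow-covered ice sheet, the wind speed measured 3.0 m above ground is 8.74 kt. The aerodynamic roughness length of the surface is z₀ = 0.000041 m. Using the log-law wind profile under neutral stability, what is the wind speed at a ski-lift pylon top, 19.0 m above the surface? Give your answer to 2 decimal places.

10.18 kt

Log law: V(z) ∝ ln(z/z₀), so V₂/V₁ = ln(z₂/z₀) / ln(z₁/z₀).
ln(19.0/0.000041) = 13.0464, ln(3.0/0.000041) = 11.2006
V₂ = 8.74 × 13.0464/11.2006 = 8.74 × 1.1648 = 10.1803 kt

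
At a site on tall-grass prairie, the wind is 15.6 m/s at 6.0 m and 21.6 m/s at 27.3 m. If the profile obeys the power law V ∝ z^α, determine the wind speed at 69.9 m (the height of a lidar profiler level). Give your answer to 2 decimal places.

First find α: α = ln(V₂/V₁)/ln(z₂/z₁) = ln(21.6/15.6)/ln(27.3/6.0) = 0.32542/1.51513 = 0.2148
Extrapolate from 27.3 m to 69.9 m: V₃ = 21.6 × (69.9/27.3)^0.2148 = 21.6 × 1.2238 = 26.4334 m/s

26.43 m/s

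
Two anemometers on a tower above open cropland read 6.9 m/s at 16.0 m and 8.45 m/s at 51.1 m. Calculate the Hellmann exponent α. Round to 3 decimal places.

Power law: V₂/V₁ = (z₂/z₁)^α ⇒ α = ln(V₂/V₁) / ln(z₂/z₁)
α = ln(8.45/6.9) / ln(51.1/16.0) = ln(1.2246) / ln(3.1938)
  = 0.20265 / 1.16120 = 0.17451

α ≈ 0.175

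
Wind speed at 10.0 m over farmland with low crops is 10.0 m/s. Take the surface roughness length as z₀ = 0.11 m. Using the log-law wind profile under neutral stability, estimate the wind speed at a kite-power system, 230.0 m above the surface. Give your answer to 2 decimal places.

16.95 m/s

Log law: V(z) ∝ ln(z/z₀), so V₂/V₁ = ln(z₂/z₀) / ln(z₁/z₀).
ln(230.0/0.11) = 7.6454, ln(10.0/0.11) = 4.5099
V₂ = 10.0 × 7.6454/4.5099 = 10.0 × 1.6953 = 16.9525 m/s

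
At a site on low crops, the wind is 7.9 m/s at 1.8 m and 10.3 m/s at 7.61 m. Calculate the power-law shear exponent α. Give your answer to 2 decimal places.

α ≈ 0.18

Power law: V₂/V₁ = (z₂/z₁)^α ⇒ α = ln(V₂/V₁) / ln(z₂/z₁)
α = ln(10.3/7.9) / ln(7.61/1.8) = ln(1.3038) / ln(4.2278)
  = 0.26528 / 1.44168 = 0.18401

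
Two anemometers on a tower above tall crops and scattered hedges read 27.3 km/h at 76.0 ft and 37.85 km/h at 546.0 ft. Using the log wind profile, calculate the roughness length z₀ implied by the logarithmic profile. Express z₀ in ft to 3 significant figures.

Log law: V(z) ∝ ln(z/z₀). With r = V₁/V₂ = 27.3/37.85 = 0.72127,
r · ln(z₂/z₀) = ln(z₁/z₀) ⇒ ln z₀ = (ln z₁ − r·ln z₂)/(1 − r)
ln z₀ = (4.33073 − 0.72127×6.30262) / 0.27873 = -0.7719
z₀ = exp(-0.7719) = 0.4621 ft

z₀ ≈ 0.462 ft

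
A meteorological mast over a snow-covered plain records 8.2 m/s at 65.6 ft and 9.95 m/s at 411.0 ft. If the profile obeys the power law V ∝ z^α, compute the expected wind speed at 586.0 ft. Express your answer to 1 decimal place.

10.3 m/s

First find α: α = ln(V₂/V₁)/ln(z₂/z₁) = ln(9.95/8.2)/ln(411.0/65.6) = 0.19344/1.83502 = 0.1054
Extrapolate from 411.0 ft to 586.0 ft: V₃ = 9.95 × (586.0/411.0)^0.1054 = 9.95 × 1.0381 = 10.3291 m/s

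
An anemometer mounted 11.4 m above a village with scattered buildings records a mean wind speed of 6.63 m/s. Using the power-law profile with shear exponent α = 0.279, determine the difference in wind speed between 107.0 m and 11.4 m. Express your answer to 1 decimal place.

Power law: V₂ = V₁ · (z₂/z₁)^α = 6.63 × (9.3860)^0.279 = 12.3833 m/s
ΔV = 12.3833 − 6.63 = 5.7533 m/s

5.8 m/s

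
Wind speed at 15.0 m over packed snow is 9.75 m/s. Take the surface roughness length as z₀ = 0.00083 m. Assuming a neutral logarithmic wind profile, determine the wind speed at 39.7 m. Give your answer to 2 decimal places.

10.72 m/s

Log law: V(z) ∝ ln(z/z₀), so V₂/V₁ = ln(z₂/z₀) / ln(z₁/z₀).
ln(39.7/0.00083) = 10.7754, ln(15.0/0.00083) = 9.8021
V₂ = 9.75 × 10.7754/9.8021 = 9.75 × 1.0993 = 10.7181 m/s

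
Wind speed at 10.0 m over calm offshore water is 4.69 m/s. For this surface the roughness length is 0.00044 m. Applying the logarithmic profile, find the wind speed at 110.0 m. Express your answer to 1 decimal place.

5.8 m/s

Log law: V(z) ∝ ln(z/z₀), so V₂/V₁ = ln(z₂/z₀) / ln(z₁/z₀).
ln(110.0/0.00044) = 12.4292, ln(10.0/0.00044) = 10.0313
V₂ = 4.69 × 12.4292/10.0313 = 4.69 × 1.2390 = 5.8111 m/s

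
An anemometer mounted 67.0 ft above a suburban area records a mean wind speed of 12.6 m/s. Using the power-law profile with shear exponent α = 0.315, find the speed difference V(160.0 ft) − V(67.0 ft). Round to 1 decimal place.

Power law: V₂ = V₁ · (z₂/z₁)^α = 12.6 × (2.3881)^0.315 = 16.5750 m/s
ΔV = 16.5750 − 12.6 = 3.9750 m/s

4.0 m/s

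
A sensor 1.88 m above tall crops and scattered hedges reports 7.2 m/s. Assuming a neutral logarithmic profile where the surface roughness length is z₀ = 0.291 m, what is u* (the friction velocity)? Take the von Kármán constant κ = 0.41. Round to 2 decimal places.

u* ≈ 1.58 m/s

Log law: V(z) = (u*/κ) · ln(z/z₀) ⇒ u* = κ · V / ln(z/z₀)
u* = 0.41 × 7.2 / ln(1.88/0.291) = 0.41 × 7.2 / 1.8657
   = 2.9520 / 1.8657 = 1.5822 m/s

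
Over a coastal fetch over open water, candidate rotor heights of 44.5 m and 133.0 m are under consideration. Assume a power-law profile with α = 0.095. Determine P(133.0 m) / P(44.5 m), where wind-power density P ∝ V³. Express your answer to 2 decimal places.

Speed ratio: V_B/V_A = (z_B/z_A)^α = (133.0/44.5)^0.095 = (2.9888)^0.095 = 1.10961
Power-density ratio: P_B/P_A = (V_B/V_A)³ = (1.10961)³ = 1.36620

1.37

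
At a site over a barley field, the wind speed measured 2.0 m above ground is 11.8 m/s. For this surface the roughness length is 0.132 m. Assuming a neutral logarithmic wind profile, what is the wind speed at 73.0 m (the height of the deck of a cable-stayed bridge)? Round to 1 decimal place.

Log law: V(z) ∝ ln(z/z₀), so V₂/V₁ = ln(z₂/z₀) / ln(z₁/z₀).
ln(73.0/0.132) = 6.3154, ln(2.0/0.132) = 2.7181
V₂ = 11.8 × 6.3154/2.7181 = 11.8 × 2.3235 = 27.4169 m/s

27.4 m/s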